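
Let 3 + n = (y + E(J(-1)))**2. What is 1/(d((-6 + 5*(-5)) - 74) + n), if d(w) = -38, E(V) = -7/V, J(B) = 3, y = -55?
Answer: 9/29215 ≈ 0.00030806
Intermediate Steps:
n = 29557/9 (n = -3 + (-55 - 7/3)**2 = -3 + (-172/3)**2 = -3 + 29584/9 = 29557/9 ≈ 3284.1)
1/(d((-6 + 5*(-5)) - 74) + n) = 1/(-38 + 29557/9) = 1/(29215/9) = 9/29215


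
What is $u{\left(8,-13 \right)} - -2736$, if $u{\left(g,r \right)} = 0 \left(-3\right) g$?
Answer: $2736$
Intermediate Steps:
$u{\left(g,r \right)} = 0$ ($u{\left(g,r \right)} = 0 g = 0$)
$u{\left(8,-13 \right)} - -2736 = 0 - -2736 = 0 + 2736 = 2736$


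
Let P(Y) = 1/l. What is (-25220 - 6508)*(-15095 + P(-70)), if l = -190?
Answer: 45498761064/95 ≈ 4.7893e+8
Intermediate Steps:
P(Y) = -1/190 (P(Y) = 1/(-190) = -1/190)
(-25220 - 6508)*(-15095 + P(-70)) = (-25220 - 6508)*(-15095 - 1/190) = -31728*(-2868051/190) = 45498761064/95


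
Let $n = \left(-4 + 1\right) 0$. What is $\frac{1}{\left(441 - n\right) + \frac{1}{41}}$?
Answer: $\frac{41}{18082} \approx 0.0022675$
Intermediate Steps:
$n = 0$ ($n = \left(-3\right) 0 = 0$)
$\frac{1}{\left(441 - n\right) + \frac{1}{41}} = \frac{1}{\left(441 - 0\right) + \frac{1}{41}} = \frac{1}{\left(441 + 0\right) + \frac{1}{41}} = \frac{1}{441 + \frac{1}{41}} = \frac{1}{\frac{18082}{41}} = \frac{41}{18082}$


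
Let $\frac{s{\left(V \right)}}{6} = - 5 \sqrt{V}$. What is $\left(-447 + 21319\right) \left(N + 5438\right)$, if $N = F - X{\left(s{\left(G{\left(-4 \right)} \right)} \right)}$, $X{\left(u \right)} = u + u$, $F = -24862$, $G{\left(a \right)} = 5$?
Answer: $-405417728 + 1252320 \sqrt{5} \approx -4.0262 \cdot 10^{8}$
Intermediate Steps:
$s{\left(V \right)} = - 30 \sqrt{V}$ ($s{\left(V \right)} = 6 \left(- 5 \sqrt{V}\right) = - 30 \sqrt{V}$)
$X{\left(u \right)} = 2 u$
$N = -24862 + 60 \sqrt{5}$ ($N = -24862 - 2 \left(- 30 \sqrt{5}\right) = -24862 - - 60 \sqrt{5} = -24862 + 60 \sqrt{5} \approx -24728.0$)
$\left(-447 + 21319\right) \left(N + 5438\right) = \left(-447 + 21319\right) \left(\left(-24862 + 60 \sqrt{5}\right) + 5438\right) = 20872 \left(-19424 + 60 \sqrt{5}\right) = -405417728 + 1252320 \sqrt{5}$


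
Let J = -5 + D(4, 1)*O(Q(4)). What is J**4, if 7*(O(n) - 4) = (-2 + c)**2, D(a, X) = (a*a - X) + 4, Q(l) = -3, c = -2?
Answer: 411651843201/2401 ≈ 1.7145e+8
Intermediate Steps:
D(a, X) = 4 + a**2 - X (D(a, X) = (a**2 - X) + 4 = 4 + a**2 - X)
O(n) = 44/7 (O(n) = 4 + (-2 - 2)**2/7 = 4 + (1/7)*(-4)**2 = 4 + (1/7)*16 = 4 + 16/7 = 44/7)
J = 801/7 (J = -5 + (4 + 4**2 - 1*1)*(44/7) = -5 + (4 + 16 - 1)*(44/7) = -5 + 19*(44/7) = -5 + 836/7 = 801/7 ≈ 114.43)
J**4 = (801/7)**4 = 411651843201/2401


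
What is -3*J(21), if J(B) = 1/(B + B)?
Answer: -1/14 ≈ -0.071429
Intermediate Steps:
J(B) = 1/(2*B)
-3*J(21) = -3/(2*21) = -3*1/42 = -1/14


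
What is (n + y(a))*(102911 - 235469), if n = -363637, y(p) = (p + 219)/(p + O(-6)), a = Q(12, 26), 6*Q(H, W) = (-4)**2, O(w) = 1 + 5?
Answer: 626594839263/13 ≈ 4.8200e+10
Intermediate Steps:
O(w) = 6
Q(H, W) = 8/3 (Q(H, W) = (1/6)*(-4)**2 = (1/6)*16 = 8/3)
a = 8/3 ≈ 2.6667
y(p) = (219 + p)/(6 + p) (y(p) = (p + 219)/(p + 6) = (219 + p)/(6 + p))
(n + y(a))*(102911 - 235469) = (-363637 + (219 + 8/3)/(6 + 8/3))*(102911 - 235469) = (-363637 + (665/3)/(26/3))*(-132558) = (-363637 + (3/26)*(665/3))*(-132558) = (-363637 + 665/26)*(-132558) = -9453897/26*(-132558) = 626594839263/13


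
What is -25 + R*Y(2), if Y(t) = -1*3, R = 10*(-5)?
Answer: 125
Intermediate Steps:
R = -50
Y(t) = -3
-25 + R*Y(2) = -25 - 50*(-3) = -25 + 150 = 125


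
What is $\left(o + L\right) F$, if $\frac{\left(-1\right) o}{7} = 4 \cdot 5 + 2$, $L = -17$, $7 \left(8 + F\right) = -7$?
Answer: $1539$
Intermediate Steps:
$F = -9$ ($F = -8 + \frac{1}{7} \left(-7\right) = -8 - 1 = -9$)
$o = -154$ ($o = - 7 \left(4 \cdot 5 + 2\right) = - 7 \left(20 + 2\right) = \left(-7\right) 22 = -154$)
$\left(o + L\right) F = \left(-154 - 17\right) \left(-9\right) = \left(-171\right) \left(-9\right) = 1539$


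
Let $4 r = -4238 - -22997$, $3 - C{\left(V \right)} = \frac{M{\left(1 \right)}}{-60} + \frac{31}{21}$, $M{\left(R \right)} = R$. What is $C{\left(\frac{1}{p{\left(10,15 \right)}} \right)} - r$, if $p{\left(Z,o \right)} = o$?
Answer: $- \frac{492262}{105} \approx -4688.2$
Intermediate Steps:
$C{\left(V \right)} = \frac{647}{420}$ ($C{\left(V \right)} = 3 - \left(1 \frac{1}{-60} + \frac{31}{21}\right) = 3 - \left(1 \left(- \frac{1}{60}\right) + 31 \cdot \frac{1}{21}\right) = 3 - \left(- \frac{1}{60} + \frac{31}{21}\right) = 3 - \frac{613}{420} = \frac{647}{420}$)
$r = \frac{18759}{4}$ ($r = \frac{-4238 - -22997}{4} = \frac{-4238 + 22997}{4} = \frac{1}{4} \cdot 18759 = \frac{18759}{4} \approx 4689.8$)
$C{\left(\frac{1}{p{\left(10,15 \right)}} \right)} - r = \frac{647}{420} - \frac{18759}{4} = - \frac{492262}{105}$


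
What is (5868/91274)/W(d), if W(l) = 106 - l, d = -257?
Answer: 978/5522077 ≈ 0.00017711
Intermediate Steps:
(5868/91274)/W(d) = (5868/91274)/(106 - 1*(-257)) = (5868*(1/91274))/(106 + 257) = (2934/45637)/363 = (2934/45637)*(1/363) = 978/5522077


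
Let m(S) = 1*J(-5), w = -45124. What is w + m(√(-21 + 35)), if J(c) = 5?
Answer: -45119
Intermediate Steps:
m(S) = 5 (m(S) = 1*5 = 5)
w + m(√(-21 + 35)) = -45124 + 5 = -45119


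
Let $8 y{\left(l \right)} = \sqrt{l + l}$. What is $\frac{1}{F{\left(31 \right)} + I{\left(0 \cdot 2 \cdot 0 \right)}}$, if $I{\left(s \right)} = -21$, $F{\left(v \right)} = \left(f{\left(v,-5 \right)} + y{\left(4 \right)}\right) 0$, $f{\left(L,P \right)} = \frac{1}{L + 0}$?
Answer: $- \frac{1}{21} \approx -0.047619$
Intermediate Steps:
$y{\left(l \right)} = \frac{\sqrt{2} \sqrt{l}}{8}$ ($y{\left(l \right)} = \frac{\sqrt{l + l}}{8} = \frac{\sqrt{2 l}}{8} = \frac{\sqrt{2} \sqrt{l}}{8}$)
$f{\left(L,P \right)} = \frac{1}{L}$
$F{\left(v \right)} = 0$ ($F{\left(v \right)} = \left(\frac{1}{v} + \frac{\sqrt{2} \sqrt{4}}{8}\right) 0 = \left(\frac{1}{v} + \frac{1}{8} \sqrt{2} \cdot 2\right) 0 = \left(\frac{1}{v} + \frac{\sqrt{2}}{4}\right) 0 = 0$)
$\frac{1}{F{\left(31 \right)} + I{\left(0 \cdot 2 \cdot 0 \right)}} = \frac{1}{0 - 21} = \frac{1}{-21} = - \frac{1}{21}$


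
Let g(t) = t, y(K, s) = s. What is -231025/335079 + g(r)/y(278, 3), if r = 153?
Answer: 16858004/335079 ≈ 50.311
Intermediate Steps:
-231025/335079 + g(r)/y(278, 3) = -231025/335079 + 153/3 = -231025*1/335079 + 153*(⅓) = -231025/335079 + 51 = 16858004/335079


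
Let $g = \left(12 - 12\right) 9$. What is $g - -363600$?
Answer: $363600$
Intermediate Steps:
$g = 0$ ($g = 0 \cdot 9 = 0$)
$g - -363600 = 0 - -363600 = 0 + 363600 = 363600$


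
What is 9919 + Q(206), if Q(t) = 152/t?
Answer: 1021733/103 ≈ 9919.7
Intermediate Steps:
9919 + Q(206) = 9919 + 152/206 = 9919 + 152*(1/206) = 9919 + 76/103 = 1021733/103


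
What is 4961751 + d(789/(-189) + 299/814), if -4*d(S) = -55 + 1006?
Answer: 19846053/4 ≈ 4.9615e+6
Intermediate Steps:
d(S) = -951/4 (d(S) = -(-55 + 1006)/4 = -1/4*951 = -951/4)
4961751 + d(789/(-189) + 299/814) = 4961751 - 951/4 = 19846053/4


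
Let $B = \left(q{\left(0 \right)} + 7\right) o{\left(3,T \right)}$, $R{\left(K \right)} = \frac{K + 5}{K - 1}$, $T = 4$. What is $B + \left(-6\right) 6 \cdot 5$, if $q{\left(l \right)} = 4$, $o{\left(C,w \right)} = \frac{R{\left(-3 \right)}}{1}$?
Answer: $- \frac{371}{2} \approx -185.5$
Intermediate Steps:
$R{\left(K \right)} = \frac{5 + K}{-1 + K}$
$o{\left(C,w \right)} = - \frac{1}{2}$ ($o{\left(C,w \right)} = \frac{\frac{1}{-1 - 3} \left(5 - 3\right)}{1} = \frac{1}{-4} \cdot 2 \cdot 1 = \left(- \frac{1}{4}\right) 2 \cdot 1 = \left(- \frac{1}{2}\right) 1 = - \frac{1}{2}$)
$B = - \frac{11}{2}$ ($B = \left(4 + 7\right) \left(- \frac{1}{2}\right) = 11 \left(- \frac{1}{2}\right) = - \frac{11}{2} \approx -5.5$)
$B + \left(-6\right) 6 \cdot 5 = - \frac{11}{2} + \left(-6\right) 6 \cdot 5 = - \frac{11}{2} - 180 = - \frac{371}{2}$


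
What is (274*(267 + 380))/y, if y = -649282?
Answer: -88639/324641 ≈ -0.27304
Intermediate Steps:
(274*(267 + 380))/y = (274*(267 + 380))/(-649282) = (274*647)*(-1/649282) = 177278*(-1/649282) = -88639/324641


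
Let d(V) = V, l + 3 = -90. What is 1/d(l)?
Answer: -1/93 ≈ -0.010753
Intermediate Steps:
l = -93 (l = -3 - 90 = -93)
1/d(l) = 1/(-93) = -1/93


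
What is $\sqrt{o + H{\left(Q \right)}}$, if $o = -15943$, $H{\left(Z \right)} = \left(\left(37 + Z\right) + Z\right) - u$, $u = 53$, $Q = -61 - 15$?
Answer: $i \sqrt{16111} \approx 126.93 i$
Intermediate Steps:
$Q = -76$ ($Q = -61 - 15 = -76$)
$H{\left(Z \right)} = -16 + 2 Z$ ($H{\left(Z \right)} = \left(\left(37 + Z\right) + Z\right) - 53 = \left(37 + 2 Z\right) - 53 = -16 + 2 Z$)
$\sqrt{o + H{\left(Q \right)}} = \sqrt{-15943 + \left(-16 + 2 \left(-76\right)\right)} = \sqrt{-15943 - 168} = \sqrt{-16111} = i \sqrt{16111}$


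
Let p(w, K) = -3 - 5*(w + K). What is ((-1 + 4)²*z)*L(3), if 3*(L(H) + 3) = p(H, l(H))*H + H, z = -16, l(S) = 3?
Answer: 5040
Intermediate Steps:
p(w, K) = -3 - 5*K - 5*w (p(w, K) = -3 - 5*(K + w) = -3 + (-5*K - 5*w) = -3 - 5*K - 5*w)
L(H) = -3 + H/3 + H*(-18 - 5*H)/3 (L(H) = -3 + ((-3 - 5*3 - 5*H)*H + H)/3 = -3 + ((-3 - 15 - 5*H)*H + H)/3 = -3 + ((-18 - 5*H)*H + H)/3 = -3 + (H*(-18 - 5*H) + H)/3 = -3 + (H + H*(-18 - 5*H))/3 = -3 + (H/3 + H*(-18 - 5*H)/3) = -3 + H/3 + H*(-18 - 5*H)/3)
((-1 + 4)²*z)*L(3) = ((-1 + 4)²*(-16))*(-3 + (⅓)*3 - ⅓*3*(18 + 5*3)) = (3²*(-16))*(-3 + 1 - ⅓*3*(18 + 15)) = (9*(-16))*(-3 + 1 - ⅓*3*33) = -144*(-3 + 1 - 33) = -144*(-35) = 5040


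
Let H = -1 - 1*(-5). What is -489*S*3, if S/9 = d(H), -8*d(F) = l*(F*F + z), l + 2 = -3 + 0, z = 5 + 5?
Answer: -858195/4 ≈ -2.1455e+5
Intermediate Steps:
H = 4 (H = -1 + 5 = 4)
z = 10
l = -5 (l = -2 + (-3 + 0) = -2 - 3 = -5)
d(F) = 25/4 + 5*F²/8 (d(F) = -(-5)*(F*F + 10)/8 = -(-5)*(F² + 10)/8 = -(-5)*(10 + F²)/8 = -(-50 - 5*F²)/8 = 25/4 + 5*F²/8)
S = 585/4 (S = 9*(25/4 + (5/8)*4²) = 9*(25/4 + (5/8)*16) = 9*(25/4 + 10) = 9*(65/4) = 585/4 ≈ 146.25)
-489*S*3 = -286065*3/4 = -489*1755/4 = -858195/4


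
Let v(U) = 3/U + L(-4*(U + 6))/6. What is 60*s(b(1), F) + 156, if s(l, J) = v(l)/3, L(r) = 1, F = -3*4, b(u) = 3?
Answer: 538/3 ≈ 179.33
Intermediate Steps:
F = -12
v(U) = 1/6 + 3/U (v(U) = 3/U + 1/6 = 1/6 + 3/U)
s(l, J) = (18 + l)/(18*l) (s(l, J) = ((18 + l)/(6*l))/3 = ((18 + l)/(6*l))*(1/3) = (18 + l)/(18*l))
60*s(b(1), F) + 156 = 60*((1/18)*(18 + 3)/3) + 156 = 60*((1/18)*(1/3)*21) + 156 = 60*(7/18) + 156 = 70/3 + 156 = 538/3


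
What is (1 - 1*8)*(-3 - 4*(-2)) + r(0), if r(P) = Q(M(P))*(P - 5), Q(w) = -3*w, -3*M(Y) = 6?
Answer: -65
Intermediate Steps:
M(Y) = -2 (M(Y) = -1/3*6 = -2)
r(P) = -30 + 6*P (r(P) = (-3*(-2))*(P - 5) = 6*(-5 + P) = -30 + 6*P)
(1 - 1*8)*(-3 - 4*(-2)) + r(0) = (1 - 1*8)*(-3 - 4*(-2)) + (-30 + 6*0) = (1 - 8)*(-3 + 8) + (-30 + 0) = -7*5 - 30 = -35 - 30 = -65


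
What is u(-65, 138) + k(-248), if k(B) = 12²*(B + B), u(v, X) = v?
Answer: -71489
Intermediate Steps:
k(B) = 288*B (k(B) = 144*(2*B) = 288*B)
u(-65, 138) + k(-248) = -65 + 288*(-248) = -65 - 71424 = -71489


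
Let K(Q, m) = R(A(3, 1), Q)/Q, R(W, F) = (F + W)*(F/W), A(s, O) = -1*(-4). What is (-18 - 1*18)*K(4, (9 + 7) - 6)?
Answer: -72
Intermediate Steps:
A(s, O) = 4
R(W, F) = F*(F + W)/W
K(Q, m) = 1 + Q/4 (K(Q, m) = (Q*(Q + 4)/4)/Q = (Q*(1/4)*(4 + Q))/Q = (Q*(4 + Q)/4)/Q = 1 + Q/4)
(-18 - 1*18)*K(4, (9 + 7) - 6) = (-18 - 1*18)*(1 + (1/4)*4) = (-18 - 18)*(1 + 1) = -36*2 = -72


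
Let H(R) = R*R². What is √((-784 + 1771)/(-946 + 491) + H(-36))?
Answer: I*√197130765/65 ≈ 216.01*I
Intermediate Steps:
H(R) = R³
√((-784 + 1771)/(-946 + 491) + H(-36)) = √((-784 + 1771)/(-946 + 491) + (-36)³) = √(987/(-455) - 46656) = √(987*(-1/455) - 46656) = √(-141/65 - 46656) = √(-3032781/65) = I*√197130765/65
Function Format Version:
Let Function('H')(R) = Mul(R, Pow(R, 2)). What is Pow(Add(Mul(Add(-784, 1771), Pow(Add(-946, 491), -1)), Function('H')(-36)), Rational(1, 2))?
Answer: Mul(Rational(1, 65), I, Pow(197130765, Rational(1, 2))) ≈ Mul(216.01, I)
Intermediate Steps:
Function('H')(R) = Pow(R, 3)
Pow(Add(Mul(Add(-784, 1771), Pow(Add(-946, 491), -1)), Function('H')(-36)), Rational(1, 2)) = Pow(Add(Mul(Add(-784, 1771), Pow(Add(-946, 491), -1)), Pow(-36, 3)), Rational(1, 2)) = Pow(Add(Mul(987, Pow(-455, -1)), -46656), Rational(1, 2)) = Pow(Add(Mul(987, Rational(-1, 455)), -46656), Rational(1, 2)) = Pow(Add(Rational(-141, 65), -46656), Rational(1, 2)) = Pow(Rational(-3032781, 65), Rational(1, 2)) = Mul(Rational(1, 65), I, Pow(197130765, Rational(1, 2)))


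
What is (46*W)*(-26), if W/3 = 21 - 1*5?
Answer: -57408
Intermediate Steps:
W = 48 (W = 3*(21 - 1*5) = 3*(21 - 5) = 3*16 = 48)
(46*W)*(-26) = (46*48)*(-26) = 2208*(-26) = -57408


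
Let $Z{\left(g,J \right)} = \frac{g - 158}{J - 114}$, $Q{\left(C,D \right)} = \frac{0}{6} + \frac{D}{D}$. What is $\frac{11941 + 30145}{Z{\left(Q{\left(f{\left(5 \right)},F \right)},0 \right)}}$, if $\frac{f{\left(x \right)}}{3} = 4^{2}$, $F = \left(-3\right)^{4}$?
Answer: $\frac{4797804}{157} \approx 30559.0$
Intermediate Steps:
$F = 81$
$f{\left(x \right)} = 48$ ($f{\left(x \right)} = 3 \cdot 4^{2} = 3 \cdot 16 = 48$)
$Q{\left(C,D \right)} = 1$ ($Q{\left(C,D \right)} = 0 \cdot \frac{1}{6} + 1 = 0 + 1 = 1$)
$Z{\left(g,J \right)} = \frac{-158 + g}{-114 + J}$
$\frac{11941 + 30145}{Z{\left(Q{\left(f{\left(5 \right)},F \right)},0 \right)}} = \frac{11941 + 30145}{\frac{1}{-114 + 0} \left(-158 + 1\right)} = \frac{42086}{\frac{1}{-114} \left(-157\right)} = \frac{42086}{\left(- \frac{1}{114}\right) \left(-157\right)} = \frac{42086}{\frac{157}{114}} = 42086 \cdot \frac{114}{157} = \frac{4797804}{157}$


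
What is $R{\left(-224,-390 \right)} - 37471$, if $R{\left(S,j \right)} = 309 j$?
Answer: $-157981$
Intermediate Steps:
$R{\left(-224,-390 \right)} - 37471 = 309 \left(-390\right) - 37471 = -120510 - 37471 = -157981$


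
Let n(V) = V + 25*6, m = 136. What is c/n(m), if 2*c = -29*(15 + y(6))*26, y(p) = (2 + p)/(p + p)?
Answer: -1363/66 ≈ -20.652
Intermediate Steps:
y(p) = (2 + p)/(2*p) (y(p) = (2 + p)/((2*p)) = (2 + p)*(1/(2*p)) = (2 + p)/(2*p))
n(V) = 150 + V (n(V) = V + 150 = 150 + V)
c = -17719/3 (c = (-29*(15 + (1/2)*(2 + 6)/6)*26)/2 = (-29*(15 + (1/2)*(1/6)*8)*26)/2 = (-29*(15 + 2/3)*26)/2 = (-29*47/3*26)/2 = (-1363/3*26)/2 = (1/2)*(-35438/3) = -17719/3 ≈ -5906.3)
c/n(m) = -17719/(3*(150 + 136)) = -17719/3/286 = -17719/3*1/286 = -1363/66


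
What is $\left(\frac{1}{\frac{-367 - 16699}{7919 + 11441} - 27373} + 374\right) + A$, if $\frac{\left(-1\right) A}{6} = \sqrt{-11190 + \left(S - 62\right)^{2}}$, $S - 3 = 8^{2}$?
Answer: $\frac{99102201022}{264979173} - 6 i \sqrt{11165} \approx 374.0 - 633.99 i$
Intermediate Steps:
$S = 67$ ($S = 3 + 8^{2} = 3 + 64 = 67$)
$A = - 6 i \sqrt{11165}$ ($A = - 6 \sqrt{-11190 + \left(67 - 62\right)^{2}} = - 6 \sqrt{-11190 + 5^{2}} = - 6 \sqrt{-11190 + 25} = - 6 \sqrt{-11165} = - 6 i \sqrt{11165} \approx - 633.99 i$)
$\left(\frac{1}{\frac{-367 - 16699}{7919 + 11441} - 27373} + 374\right) + A = \left(\frac{1}{\frac{-367 - 16699}{7919 + 11441} - 27373} + 374\right) - 6 i \sqrt{11165} = \left(\frac{1}{- \frac{17066}{19360} - 27373} + 374\right) - 6 i \sqrt{11165} = \left(\frac{1}{\left(-17066\right) \frac{1}{19360} - 27373} + 374\right) - 6 i \sqrt{11165} = \left(\frac{1}{- \frac{8533}{9680} - 27373} + 374\right) - 6 i \sqrt{11165} = \left(\frac{1}{- \frac{264979173}{9680}} + 374\right) - 6 i \sqrt{11165} = \left(- \frac{9680}{264979173} + 374\right) - 6 i \sqrt{11165} = \frac{99102201022}{264979173} - 6 i \sqrt{11165}$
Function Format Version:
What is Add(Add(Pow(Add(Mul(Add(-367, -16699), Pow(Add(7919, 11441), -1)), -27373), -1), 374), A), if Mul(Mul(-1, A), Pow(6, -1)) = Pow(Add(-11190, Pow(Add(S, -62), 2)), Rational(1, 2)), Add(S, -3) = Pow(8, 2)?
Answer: Add(Rational(99102201022, 264979173), Mul(-6, I, Pow(11165, Rational(1, 2)))) ≈ Add(374.00, Mul(-633.99, I))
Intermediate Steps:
S = 67 (S = Add(3, Pow(8, 2)) = Add(3, 64) = 67)
A = Mul(-6, I, Pow(11165, Rational(1, 2))) (A = Mul(-6, Pow(Add(-11190, Pow(Add(67, -62), 2)), Rational(1, 2))) = Mul(-6, Pow(Add(-11190, Pow(5, 2)), Rational(1, 2))) = Mul(-6, Pow(Add(-11190, 25), Rational(1, 2))) = Mul(-6, Pow(-11165, Rational(1, 2))) = Mul(-6, Mul(I, Pow(11165, Rational(1, 2)))) = Mul(-6, I, Pow(11165, Rational(1, 2))) ≈ Mul(-633.99, I))
Add(Add(Pow(Add(Mul(Add(-367, -16699), Pow(Add(7919, 11441), -1)), -27373), -1), 374), A) = Add(Add(Pow(Add(Mul(Add(-367, -16699), Pow(Add(7919, 11441), -1)), -27373), -1), 374), Mul(-6, I, Pow(11165, Rational(1, 2)))) = Add(Add(Pow(Add(Mul(-17066, Pow(19360, -1)), -27373), -1), 374), Mul(-6, I, Pow(11165, Rational(1, 2)))) = Add(Add(Pow(Add(Mul(-17066, Rational(1, 19360)), -27373), -1), 374), Mul(-6, I, Pow(11165, Rational(1, 2)))) = Add(Add(Pow(Add(Rational(-8533, 9680), -27373), -1), 374), Mul(-6, I, Pow(11165, Rational(1, 2)))) = Add(Add(Pow(Rational(-264979173, 9680), -1), 374), Mul(-6, I, Pow(11165, Rational(1, 2)))) = Add(Add(Rational(-9680, 264979173), 374), Mul(-6, I, Pow(11165, Rational(1, 2)))) = Add(Rational(99102201022, 264979173), Mul(-6, I, Pow(11165, Rational(1, 2))))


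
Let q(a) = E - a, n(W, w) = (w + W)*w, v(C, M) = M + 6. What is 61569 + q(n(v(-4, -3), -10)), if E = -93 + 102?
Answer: 61508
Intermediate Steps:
v(C, M) = 6 + M
n(W, w) = w*(W + w) (n(W, w) = (W + w)*w = w*(W + w))
E = 9
q(a) = 9 - a
61569 + q(n(v(-4, -3), -10)) = 61569 + (9 - (-10)*((6 - 3) - 10)) = 61569 + (9 - (-10)*(3 - 10)) = 61569 + (9 - (-10)*(-7)) = 61569 + (9 - 1*70) = 61569 + (9 - 70) = 61569 - 61 = 61508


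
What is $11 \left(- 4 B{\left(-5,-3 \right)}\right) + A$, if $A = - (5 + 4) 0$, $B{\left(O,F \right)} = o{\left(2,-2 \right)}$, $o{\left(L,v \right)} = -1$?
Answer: $44$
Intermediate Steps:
$B{\left(O,F \right)} = -1$
$A = 0$ ($A = \left(-1\right) 9 \cdot 0 = \left(-9\right) 0 = 0$)
$11 \left(- 4 B{\left(-5,-3 \right)}\right) + A = 11 \left(\left(-4\right) \left(-1\right)\right) + 0 = 11 \cdot 4 + 0 = 44 + 0 = 44$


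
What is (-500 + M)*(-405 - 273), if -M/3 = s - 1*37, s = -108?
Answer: 44070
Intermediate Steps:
M = 435 (M = -3*(-108 - 1*37) = -3*(-108 - 37) = -3*(-145) = 435)
(-500 + M)*(-405 - 273) = (-500 + 435)*(-405 - 273) = -65*(-678) = 44070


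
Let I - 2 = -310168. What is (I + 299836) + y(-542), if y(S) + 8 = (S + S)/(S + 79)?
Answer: -4785410/463 ≈ -10336.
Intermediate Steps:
I = -310166 (I = 2 - 310168 = -310166)
y(S) = -8 + 2*S/(79 + S) (y(S) = -8 + (S + S)/(S + 79) = -8 + (2*S)/(79 + S) = -8 + 2*S/(79 + S))
(I + 299836) + y(-542) = (-310166 + 299836) + 2*(-316 - 3*(-542))/(79 - 542) = -10330 + 2*(-316 + 1626)/(-463) = -10330 + 2*(-1/463)*1310 = -10330 - 2620/463 = -4785410/463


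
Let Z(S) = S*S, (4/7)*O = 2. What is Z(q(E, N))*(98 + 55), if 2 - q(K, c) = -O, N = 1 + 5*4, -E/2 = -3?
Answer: 18513/4 ≈ 4628.3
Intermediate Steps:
E = 6 (E = -2*(-3) = 6)
O = 7/2 (O = (7/4)*2 = 7/2 ≈ 3.5000)
N = 21 (N = 1 + 20 = 21)
q(K, c) = 11/2 (q(K, c) = 2 - (-1)*7/2 = 2 - 1*(-7/2) = 2 + 7/2 = 11/2)
Z(S) = S²
Z(q(E, N))*(98 + 55) = (11/2)²*(98 + 55) = (121/4)*153 = 18513/4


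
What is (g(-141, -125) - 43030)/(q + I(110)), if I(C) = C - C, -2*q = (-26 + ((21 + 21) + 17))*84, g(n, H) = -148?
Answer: 21589/693 ≈ 31.153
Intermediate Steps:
q = -1386 (q = -(-26 + ((21 + 21) + 17))*84/2 = -(-26 + (42 + 17))*84/2 = -(-26 + 59)*84/2 = -33*84/2 = -1/2*2772 = -1386)
I(C) = 0
(g(-141, -125) - 43030)/(q + I(110)) = (-148 - 43030)/(-1386 + 0) = -43178/(-1386) = -43178*(-1/1386) = 21589/693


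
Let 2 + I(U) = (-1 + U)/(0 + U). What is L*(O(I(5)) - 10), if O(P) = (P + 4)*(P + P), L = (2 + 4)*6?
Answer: -15048/25 ≈ -601.92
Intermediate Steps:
I(U) = -2 + (-1 + U)/U (I(U) = -2 + (-1 + U)/(0 + U) = -2 + (-1 + U)/U)
L = 36 (L = 6*6 = 36)
O(P) = 2*P*(4 + P) (O(P) = (4 + P)*(2*P) = 2*P*(4 + P))
L*(O(I(5)) - 10) = 36*(2*((-1 - 1*5)/5)*(4 + (-1 - 1*5)/5) - 10) = 36*(2*((-1 - 5)/5)*(4 + (-1 - 5)/5) - 10) = 36*(2*((1/5)*(-6))*(4 + (1/5)*(-6)) - 10) = 36*(2*(-6/5)*(4 - 6/5) - 10) = 36*(2*(-6/5)*(14/5) - 10) = 36*(-168/25 - 10) = 36*(-418/25) = -15048/25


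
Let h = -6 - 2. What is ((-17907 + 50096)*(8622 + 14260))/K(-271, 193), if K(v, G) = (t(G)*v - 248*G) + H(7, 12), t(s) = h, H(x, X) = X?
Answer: -368274349/22842 ≈ -16123.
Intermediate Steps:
h = -8
t(s) = -8
K(v, G) = 12 - 248*G - 8*v (K(v, G) = (-8*v - 248*G) + 12 = (-248*G - 8*v) + 12 = 12 - 248*G - 8*v)
((-17907 + 50096)*(8622 + 14260))/K(-271, 193) = ((-17907 + 50096)*(8622 + 14260))/(12 - 248*193 - 8*(-271)) = (32189*22882)/(12 - 47864 + 2168) = 736548698/(-45684) = 736548698*(-1/45684) = -368274349/22842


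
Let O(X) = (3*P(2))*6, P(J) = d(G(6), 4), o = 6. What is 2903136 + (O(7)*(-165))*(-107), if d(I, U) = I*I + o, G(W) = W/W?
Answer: 5127666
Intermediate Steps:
G(W) = 1
d(I, U) = 6 + I² (d(I, U) = I*I + 6 = I² + 6 = 6 + I²)
P(J) = 7 (P(J) = 6 + 1² = 6 + 1 = 7)
O(X) = 126 (O(X) = (3*7)*6 = 21*6 = 126)
2903136 + (O(7)*(-165))*(-107) = 2903136 + (126*(-165))*(-107) = 2903136 - 20790*(-107) = 2903136 + 2224530 = 5127666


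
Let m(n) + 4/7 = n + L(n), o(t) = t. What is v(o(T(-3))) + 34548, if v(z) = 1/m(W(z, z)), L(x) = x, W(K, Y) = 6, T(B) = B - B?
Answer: 2763847/80 ≈ 34548.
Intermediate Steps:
T(B) = 0
m(n) = -4/7 + 2*n (m(n) = -4/7 + (n + n) = -4/7 + 2*n)
v(z) = 7/80 (v(z) = 1/(-4/7 + 2*6) = 1/(-4/7 + 12) = 1/(80/7) = 7/80)
v(o(T(-3))) + 34548 = 7/80 + 34548 = 2763847/80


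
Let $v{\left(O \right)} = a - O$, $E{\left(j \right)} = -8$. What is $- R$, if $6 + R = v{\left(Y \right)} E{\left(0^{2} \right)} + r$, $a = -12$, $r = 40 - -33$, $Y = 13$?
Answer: $-267$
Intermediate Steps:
$r = 73$ ($r = 40 + 33 = 73$)
$v{\left(O \right)} = -12 - O$
$R = 267$ ($R = -6 + \left(\left(-12 - 13\right) \left(-8\right) + 73\right) = -6 + \left(\left(-25\right) \left(-8\right) + 73\right) = -6 + \left(200 + 73\right) = -6 + 273 = 267$)
$- R = \left(-1\right) 267 = -267$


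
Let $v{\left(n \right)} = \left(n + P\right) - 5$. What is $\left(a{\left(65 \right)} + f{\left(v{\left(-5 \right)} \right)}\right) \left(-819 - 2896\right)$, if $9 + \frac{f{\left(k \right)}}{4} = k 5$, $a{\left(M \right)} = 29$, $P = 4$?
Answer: $471805$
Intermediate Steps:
$v{\left(n \right)} = -1 + n$ ($v{\left(n \right)} = \left(n + 4\right) - 5 = \left(4 + n\right) - 5 = -1 + n$)
$f{\left(k \right)} = -36 + 20 k$ ($f{\left(k \right)} = -36 + 4 k 5 = -36 + 4 \cdot 5 k = -36 + 20 k$)
$\left(a{\left(65 \right)} + f{\left(v{\left(-5 \right)} \right)}\right) \left(-819 - 2896\right) = \left(29 + \left(-36 + 20 \left(-1 - 5\right)\right)\right) \left(-819 - 2896\right) = \left(29 + \left(-36 + 20 \left(-6\right)\right)\right) \left(-3715\right) = \left(29 - 156\right) \left(-3715\right) = \left(-127\right) \left(-3715\right) = 471805$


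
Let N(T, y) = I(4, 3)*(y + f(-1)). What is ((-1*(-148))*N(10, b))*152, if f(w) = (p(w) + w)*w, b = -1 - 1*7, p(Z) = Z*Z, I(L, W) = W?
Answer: -539904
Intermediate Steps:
p(Z) = Z²
b = -8 (b = -1 - 7 = -8)
f(w) = w*(w + w²) (f(w) = (w² + w)*w = (w + w²)*w = w*(w + w²))
N(T, y) = 3*y (N(T, y) = 3*(y + (-1)²*(1 - 1)) = 3*(y + 1*0) = 3*(y + 0) = 3*y)
((-1*(-148))*N(10, b))*152 = ((-1*(-148))*(3*(-8)))*152 = (148*(-24))*152 = -3552*152 = -539904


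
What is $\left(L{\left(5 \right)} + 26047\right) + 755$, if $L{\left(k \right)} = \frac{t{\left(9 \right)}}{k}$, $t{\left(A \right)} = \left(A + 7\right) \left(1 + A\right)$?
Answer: $26834$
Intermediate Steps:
$t{\left(A \right)} = \left(1 + A\right) \left(7 + A\right)$ ($t{\left(A \right)} = \left(7 + A\right) \left(1 + A\right) = \left(1 + A\right) \left(7 + A\right)$)
$L{\left(k \right)} = \frac{160}{k}$ ($L{\left(k \right)} = \frac{7 + 9^{2} + 8 \cdot 9}{k} = \frac{7 + 81 + 72}{k} = \frac{160}{k}$)
$\left(L{\left(5 \right)} + 26047\right) + 755 = \left(\frac{160}{5} + 26047\right) + 755 = \left(160 \cdot \frac{1}{5} + 26047\right) + 755 = \left(32 + 26047\right) + 755 = 26079 + 755 = 26834$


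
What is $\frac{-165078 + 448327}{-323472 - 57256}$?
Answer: $- \frac{283249}{380728} \approx -0.74397$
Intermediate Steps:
$\frac{-165078 + 448327}{-323472 - 57256} = \frac{283249}{-380728} = 283249 \left(- \frac{1}{380728}\right) = - \frac{283249}{380728}$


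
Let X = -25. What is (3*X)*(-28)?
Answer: 2100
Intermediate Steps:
(3*X)*(-28) = (3*(-25))*(-28) = -75*(-28) = 2100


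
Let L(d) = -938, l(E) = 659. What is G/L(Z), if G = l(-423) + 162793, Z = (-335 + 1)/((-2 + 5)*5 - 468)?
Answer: -81726/469 ≈ -174.26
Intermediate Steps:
Z = 334/453 (Z = -334/(3*5 - 468) = -334/(15 - 468) = -334/(-453) = -334*(-1/453) = 334/453 ≈ 0.73731)
G = 163452 (G = 659 + 162793 = 163452)
G/L(Z) = 163452/(-938) = 163452*(-1/938) = -81726/469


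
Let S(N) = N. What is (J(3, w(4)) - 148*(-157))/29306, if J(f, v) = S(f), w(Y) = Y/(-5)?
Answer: 23239/29306 ≈ 0.79298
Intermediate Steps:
w(Y) = -Y/5 (w(Y) = Y*(-⅕) = -Y/5)
J(f, v) = f
(J(3, w(4)) - 148*(-157))/29306 = (3 - 148*(-157))/29306 = (3 + 23236)*(1/29306) = 23239*(1/29306) = 23239/29306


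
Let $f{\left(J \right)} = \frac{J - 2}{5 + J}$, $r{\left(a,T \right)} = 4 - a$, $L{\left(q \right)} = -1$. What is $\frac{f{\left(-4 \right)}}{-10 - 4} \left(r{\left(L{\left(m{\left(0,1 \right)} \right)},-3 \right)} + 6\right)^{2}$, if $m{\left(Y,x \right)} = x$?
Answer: $\frac{363}{7} \approx 51.857$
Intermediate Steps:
$f{\left(J \right)} = \frac{-2 + J}{5 + J}$
$\frac{f{\left(-4 \right)}}{-10 - 4} \left(r{\left(L{\left(m{\left(0,1 \right)} \right)},-3 \right)} + 6\right)^{2} = \frac{\frac{1}{5 - 4} \left(-2 - 4\right)}{-10 - 4} \left(\left(4 - -1\right) + 6\right)^{2} = \frac{1^{-1} \left(-6\right)}{-14} \left(\left(4 + 1\right) + 6\right)^{2} = 1 \left(-6\right) \left(- \frac{1}{14}\right) \left(5 + 6\right)^{2} = \left(-6\right) \left(- \frac{1}{14}\right) 11^{2} = \frac{3}{7} \cdot 121 = \frac{363}{7}$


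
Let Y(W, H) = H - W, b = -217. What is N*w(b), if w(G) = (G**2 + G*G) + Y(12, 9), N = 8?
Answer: 753400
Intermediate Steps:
w(G) = -3 + 2*G**2 (w(G) = (G**2 + G*G) + (9 - 1*12) = (G**2 + G**2) + (9 - 12) = 2*G**2 - 3 = -3 + 2*G**2)
N*w(b) = 8*(-3 + 2*(-217)**2) = 8*(-3 + 2*47089) = 8*(-3 + 94178) = 8*94175 = 753400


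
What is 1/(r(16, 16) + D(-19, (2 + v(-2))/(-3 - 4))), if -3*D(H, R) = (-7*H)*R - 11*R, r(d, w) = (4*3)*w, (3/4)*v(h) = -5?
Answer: 9/1484 ≈ 0.0060647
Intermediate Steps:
v(h) = -20/3 (v(h) = (4/3)*(-5) = -20/3)
r(d, w) = 12*w
D(H, R) = 11*R/3 + 7*H*R/3 (D(H, R) = -((-7*H)*R - 11*R)/3 = -(-7*H*R - 11*R)/3 = -(-11*R - 7*H*R)/3 = 11*R/3 + 7*H*R/3)
1/(r(16, 16) + D(-19, (2 + v(-2))/(-3 - 4))) = 1/(12*16 + ((2 - 20/3)/(-3 - 4))*(11 + 7*(-19))/3) = 1/(192 + (-14/3/(-7))*(11 - 133)/3) = 1/(192 + (⅓)*(-14/3*(-⅐))*(-122)) = 1/(192 + (⅓)*(⅔)*(-122)) = 1/(192 - 244/9) = 1/(1484/9) = 9/1484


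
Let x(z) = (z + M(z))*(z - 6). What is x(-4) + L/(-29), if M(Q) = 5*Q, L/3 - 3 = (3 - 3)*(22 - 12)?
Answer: 6951/29 ≈ 239.69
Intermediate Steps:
L = 9 (L = 9 + 3*((3 - 3)*(22 - 12)) = 9 + 3*(0*10) = 9 + 3*0 = 9 + 0 = 9)
x(z) = 6*z*(-6 + z) (x(z) = (z + 5*z)*(z - 6) = (6*z)*(-6 + z) = 6*z*(-6 + z))
x(-4) + L/(-29) = 6*(-4)*(-6 - 4) + 9/(-29) = 6*(-4)*(-10) + 9*(-1/29) = 240 - 9/29 = 6951/29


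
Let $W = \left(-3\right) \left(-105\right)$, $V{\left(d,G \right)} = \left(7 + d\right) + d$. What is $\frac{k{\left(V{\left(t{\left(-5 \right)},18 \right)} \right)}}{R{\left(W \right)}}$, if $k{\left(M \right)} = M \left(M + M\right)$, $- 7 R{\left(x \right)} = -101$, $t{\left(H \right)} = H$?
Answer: $\frac{126}{101} \approx 1.2475$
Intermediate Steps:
$V{\left(d,G \right)} = 7 + 2 d$
$W = 315$
$R{\left(x \right)} = \frac{101}{7}$ ($R{\left(x \right)} = \left(- \frac{1}{7}\right) \left(-101\right) = \frac{101}{7}$)
$k{\left(M \right)} = 2 M^{2}$ ($k{\left(M \right)} = M 2 M = 2 M^{2}$)
$\frac{k{\left(V{\left(t{\left(-5 \right)},18 \right)} \right)}}{R{\left(W \right)}} = \frac{2 \left(7 + 2 \left(-5\right)\right)^{2}}{\frac{101}{7}} = 2 \left(7 - 10\right)^{2} \cdot \frac{7}{101} = 2 \left(-3\right)^{2} \cdot \frac{7}{101} = 2 \cdot 9 \cdot \frac{7}{101} = 18 \cdot \frac{7}{101} = \frac{126}{101}$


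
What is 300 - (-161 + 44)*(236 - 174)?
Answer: 7554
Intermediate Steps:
300 - (-161 + 44)*(236 - 174) = 300 - (-117)*62 = 300 - 1*(-7254) = 300 + 7254 = 7554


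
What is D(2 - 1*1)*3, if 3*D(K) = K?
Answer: 1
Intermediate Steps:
D(K) = K/3
D(2 - 1*1)*3 = ((2 - 1*1)/3)*3 = ((2 - 1)/3)*3 = ((1/3)*1)*3 = (1/3)*3 = 1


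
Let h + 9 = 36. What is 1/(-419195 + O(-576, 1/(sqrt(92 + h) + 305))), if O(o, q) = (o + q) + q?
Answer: -19499621958/8185375680901465 + sqrt(119)/8185375680901465 ≈ -2.3823e-6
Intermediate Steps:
h = 27 (h = -9 + 36 = 27)
O(o, q) = o + 2*q
1/(-419195 + O(-576, 1/(sqrt(92 + h) + 305))) = 1/(-419195 + (-576 + 2/(sqrt(92 + 27) + 305))) = 1/(-419195 + (-576 + 2/(sqrt(119) + 305))) = 1/(-419195 + (-576 + 2/(305 + sqrt(119)))) = 1/(-419771 + 2/(305 + sqrt(119)))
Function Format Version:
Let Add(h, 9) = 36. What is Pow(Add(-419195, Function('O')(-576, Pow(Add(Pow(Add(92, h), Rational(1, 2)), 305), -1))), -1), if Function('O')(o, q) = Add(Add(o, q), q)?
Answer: Add(Rational(-19499621958, 8185375680901465), Mul(Rational(1, 8185375680901465), Pow(119, Rational(1, 2)))) ≈ -2.3823e-6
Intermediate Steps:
h = 27 (h = Add(-9, 36) = 27)
Function('O')(o, q) = Add(o, Mul(2, q))
Pow(Add(-419195, Function('O')(-576, Pow(Add(Pow(Add(92, h), Rational(1, 2)), 305), -1))), -1) = Pow(Add(-419195, Add(-576, Mul(2, Pow(Add(Pow(Add(92, 27), Rational(1, 2)), 305), -1)))), -1) = Pow(Add(-419195, Add(-576, Mul(2, Pow(Add(Pow(119, Rational(1, 2)), 305), -1)))), -1) = Pow(Add(-419195, Add(-576, Mul(2, Pow(Add(305, Pow(119, Rational(1, 2))), -1)))), -1) = Pow(Add(-419771, Mul(2, Pow(Add(305, Pow(119, Rational(1, 2))), -1))), -1)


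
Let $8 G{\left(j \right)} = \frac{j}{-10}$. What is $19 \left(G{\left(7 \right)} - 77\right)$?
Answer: $- \frac{117173}{80} \approx -1464.7$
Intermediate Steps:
$G{\left(j \right)} = - \frac{j}{80}$ ($G{\left(j \right)} = \frac{j \frac{1}{-10}}{8} = \frac{j \left(- \frac{1}{10}\right)}{8} = \frac{\left(- \frac{1}{10}\right) j}{8} = - \frac{j}{80}$)
$19 \left(G{\left(7 \right)} - 77\right) = 19 \left(\left(- \frac{1}{80}\right) 7 - 77\right) = 19 \left(- \frac{7}{80} - 77\right) = 19 \left(- \frac{6167}{80}\right) = - \frac{117173}{80}$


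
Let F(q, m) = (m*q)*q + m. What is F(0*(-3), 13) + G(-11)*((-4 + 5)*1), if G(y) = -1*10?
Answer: 3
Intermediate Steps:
G(y) = -10
F(q, m) = m + m*q² (F(q, m) = m*q² + m = m + m*q²)
F(0*(-3), 13) + G(-11)*((-4 + 5)*1) = 13*(1 + (0*(-3))²) - 10*(-4 + 5) = 13*(1 + 0²) - 10 = 13*(1 + 0) - 10*1 = 13*1 - 10 = 13 - 10 = 3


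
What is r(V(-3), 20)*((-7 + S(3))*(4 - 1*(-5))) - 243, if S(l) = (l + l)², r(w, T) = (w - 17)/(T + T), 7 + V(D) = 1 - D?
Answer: -747/2 ≈ -373.50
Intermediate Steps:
V(D) = -6 - D (V(D) = -7 + (1 - D) = -6 - D)
r(w, T) = (-17 + w)/(2*T) (r(w, T) = (-17 + w)/((2*T)) = (-17 + w)*(1/(2*T)) = (-17 + w)/(2*T))
S(l) = 4*l² (S(l) = (2*l)² = 4*l²)
r(V(-3), 20)*((-7 + S(3))*(4 - 1*(-5))) - 243 = ((½)*(-17 + (-6 - 1*(-3)))/20)*((-7 + 4*3²)*(4 - 1*(-5))) - 243 = ((½)*(1/20)*(-17 + (-6 + 3)))*((-7 + 4*9)*(4 + 5)) - 243 = ((½)*(1/20)*(-17 - 3))*((-7 + 36)*9) - 243 = ((½)*(1/20)*(-20))*(29*9) - 243 = -½*261 - 243 = -261/2 - 243 = -747/2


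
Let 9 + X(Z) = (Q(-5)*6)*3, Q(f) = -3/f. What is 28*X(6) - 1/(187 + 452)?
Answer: 161023/3195 ≈ 50.398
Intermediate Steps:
X(Z) = 9/5 (X(Z) = -9 + (-3/(-5)*6)*3 = -9 + (-3*(-1/5)*6)*3 = -9 + ((3/5)*6)*3 = -9 + (18/5)*3 = -9 + 54/5 = 9/5)
28*X(6) - 1/(187 + 452) = 28*(9/5) - 1/(187 + 452) = 252/5 - 1/639 = 161023/3195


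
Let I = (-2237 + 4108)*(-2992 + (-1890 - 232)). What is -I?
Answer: 9568294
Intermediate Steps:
I = -9568294 (I = 1871*(-2992 - 2122) = 1871*(-5114) = -9568294)
-I = -1*(-9568294) = 9568294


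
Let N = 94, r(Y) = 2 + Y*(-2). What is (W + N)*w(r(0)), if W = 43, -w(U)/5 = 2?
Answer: -1370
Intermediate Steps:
r(Y) = 2 - 2*Y
w(U) = -10 (w(U) = -5*2 = -10)
(W + N)*w(r(0)) = (43 + 94)*(-10) = 137*(-10) = -1370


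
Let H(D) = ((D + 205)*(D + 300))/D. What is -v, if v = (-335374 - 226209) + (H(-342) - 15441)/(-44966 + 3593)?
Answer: 1324358406067/2358261 ≈ 5.6158e+5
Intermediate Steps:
H(D) = (205 + D)*(300 + D)/D (H(D) = ((205 + D)*(300 + D))/D = (205 + D)*(300 + D)/D)
v = -1324358406067/2358261 (v = (-335374 - 226209) + ((505 - 342 + 61500/(-342)) - 15441)/(-44966 + 3593) = -561583 + ((505 - 342 + 61500*(-1/342)) - 15441)/(-41373) = -561583 + ((505 - 342 - 10250/57) - 15441)*(-1/41373) = -561583 + (-959/57 - 15441)*(-1/41373) = -561583 - 881096/57*(-1/41373) = -561583 + 881096/2358261 = -1324358406067/2358261 ≈ -5.6158e+5)
-v = -1*(-1324358406067/2358261) = 1324358406067/2358261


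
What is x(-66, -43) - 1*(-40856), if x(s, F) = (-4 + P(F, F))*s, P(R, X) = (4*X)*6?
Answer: 109232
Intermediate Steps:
P(R, X) = 24*X
x(s, F) = s*(-4 + 24*F) (x(s, F) = (-4 + 24*F)*s = s*(-4 + 24*F))
x(-66, -43) - 1*(-40856) = 4*(-66)*(-1 + 6*(-43)) - 1*(-40856) = 4*(-66)*(-1 - 258) + 40856 = 4*(-66)*(-259) + 40856 = 68376 + 40856 = 109232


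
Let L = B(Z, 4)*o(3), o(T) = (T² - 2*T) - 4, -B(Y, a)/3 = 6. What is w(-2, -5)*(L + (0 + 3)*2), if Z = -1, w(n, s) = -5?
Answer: -120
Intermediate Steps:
B(Y, a) = -18 (B(Y, a) = -3*6 = -18)
o(T) = -4 + T² - 2*T
L = 18 (L = -18*(-4 + 3² - 2*3) = -18*(-4 + 9 - 6) = -18*(-1) = 18)
w(-2, -5)*(L + (0 + 3)*2) = -5*(18 + (0 + 3)*2) = -5*(18 + 3*2) = -5*(18 + 6) = -5*24 = -120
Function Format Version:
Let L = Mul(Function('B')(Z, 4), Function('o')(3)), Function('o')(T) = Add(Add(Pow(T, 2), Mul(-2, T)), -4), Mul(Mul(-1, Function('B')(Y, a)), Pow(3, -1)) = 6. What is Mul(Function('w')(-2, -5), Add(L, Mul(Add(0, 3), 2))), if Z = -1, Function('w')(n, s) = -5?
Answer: -120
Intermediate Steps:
Function('B')(Y, a) = -18 (Function('B')(Y, a) = Mul(-3, 6) = -18)
Function('o')(T) = Add(-4, Pow(T, 2), Mul(-2, T))
L = 18 (L = Mul(-18, Add(-4, Pow(3, 2), Mul(-2, 3))) = Mul(-18, Add(-4, 9, -6)) = Mul(-18, -1) = 18)
Mul(Function('w')(-2, -5), Add(L, Mul(Add(0, 3), 2))) = Mul(-5, Add(18, Mul(Add(0, 3), 2))) = Mul(-5, Add(18, Mul(3, 2))) = Mul(-5, Add(18, 6)) = Mul(-5, 24) = -120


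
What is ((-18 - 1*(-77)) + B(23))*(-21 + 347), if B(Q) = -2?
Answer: 18582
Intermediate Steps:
((-18 - 1*(-77)) + B(23))*(-21 + 347) = ((-18 - 1*(-77)) - 2)*(-21 + 347) = ((-18 + 77) - 2)*326 = (59 - 2)*326 = 57*326 = 18582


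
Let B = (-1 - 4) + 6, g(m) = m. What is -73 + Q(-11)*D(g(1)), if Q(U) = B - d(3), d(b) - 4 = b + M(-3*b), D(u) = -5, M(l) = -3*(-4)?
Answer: 17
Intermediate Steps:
M(l) = 12
d(b) = 16 + b (d(b) = 4 + (b + 12) = 4 + (12 + b) = 16 + b)
B = 1 (B = -5 + 6 = 1)
Q(U) = -18 (Q(U) = 1 - (16 + 3) = 1 - 1*19 = 1 - 19 = -18)
-73 + Q(-11)*D(g(1)) = -73 - 18*(-5) = -73 + 90 = 17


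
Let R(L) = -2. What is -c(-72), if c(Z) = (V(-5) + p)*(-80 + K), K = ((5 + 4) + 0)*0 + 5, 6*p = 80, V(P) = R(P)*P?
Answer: 1750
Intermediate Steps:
V(P) = -2*P
p = 40/3 (p = (⅙)*80 = 40/3 ≈ 13.333)
K = 5 (K = (9 + 0)*0 + 5 = 9*0 + 5 = 0 + 5 = 5)
c(Z) = -1750 (c(Z) = (-2*(-5) + 40/3)*(-80 + 5) = (10 + 40/3)*(-75) = (70/3)*(-75) = -1750)
-c(-72) = -1*(-1750) = 1750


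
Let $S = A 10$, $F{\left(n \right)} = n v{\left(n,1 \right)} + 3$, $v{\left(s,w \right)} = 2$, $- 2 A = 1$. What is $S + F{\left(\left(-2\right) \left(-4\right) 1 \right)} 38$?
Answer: $717$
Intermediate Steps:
$A = - \frac{1}{2}$ ($A = \left(- \frac{1}{2}\right) 1 = - \frac{1}{2} \approx -0.5$)
$F{\left(n \right)} = 3 + 2 n$ ($F{\left(n \right)} = n 2 + 3 = 2 n + 3 = 3 + 2 n$)
$S = -5$ ($S = \left(- \frac{1}{2}\right) 10 = -5$)
$S + F{\left(\left(-2\right) \left(-4\right) 1 \right)} 38 = -5 + \left(3 + 2 \left(-2\right) \left(-4\right) 1\right) 38 = -5 + \left(3 + 2 \cdot 8 \cdot 1\right) 38 = -5 + \left(3 + 2 \cdot 8\right) 38 = -5 + \left(3 + 16\right) 38 = -5 + 19 \cdot 38 = -5 + 722 = 717$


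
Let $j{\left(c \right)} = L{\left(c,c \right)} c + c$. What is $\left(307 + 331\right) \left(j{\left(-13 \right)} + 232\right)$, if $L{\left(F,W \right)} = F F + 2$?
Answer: $-1278552$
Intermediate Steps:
$L{\left(F,W \right)} = 2 + F^{2}$ ($L{\left(F,W \right)} = F^{2} + 2 = 2 + F^{2}$)
$j{\left(c \right)} = c + c \left(2 + c^{2}\right)$ ($j{\left(c \right)} = \left(2 + c^{2}\right) c + c = c \left(2 + c^{2}\right) + c = c + c \left(2 + c^{2}\right)$)
$\left(307 + 331\right) \left(j{\left(-13 \right)} + 232\right) = \left(307 + 331\right) \left(- 13 \left(3 + \left(-13\right)^{2}\right) + 232\right) = 638 \left(- 13 \left(3 + 169\right) + 232\right) = 638 \left(\left(-13\right) 172 + 232\right) = 638 \left(-2236 + 232\right) = 638 \left(-2004\right) = -1278552$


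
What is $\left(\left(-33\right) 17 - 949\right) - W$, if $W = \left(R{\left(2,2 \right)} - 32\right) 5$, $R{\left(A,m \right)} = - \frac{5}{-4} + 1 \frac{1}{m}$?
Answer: $- \frac{5435}{4} \approx -1358.8$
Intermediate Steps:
$R{\left(A,m \right)} = \frac{5}{4} + \frac{1}{m}$ ($R{\left(A,m \right)} = \left(-5\right) \left(- \frac{1}{4}\right) + \frac{1}{m} = \frac{5}{4} + \frac{1}{m}$)
$W = - \frac{605}{4}$ ($W = \left(\left(\frac{5}{4} + \frac{1}{2}\right) - 32\right) 5 = \left(\frac{7}{4} - 32\right) 5 = \left(- \frac{121}{4}\right) 5 = - \frac{605}{4} \approx -151.25$)
$\left(\left(-33\right) 17 - 949\right) - W = \left(\left(-33\right) 17 - 949\right) - - \frac{605}{4} = \left(-561 - 949\right) + \frac{605}{4} = -1510 + \frac{605}{4} = - \frac{5435}{4}$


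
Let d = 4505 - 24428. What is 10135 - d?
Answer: 30058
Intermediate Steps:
d = -19923
10135 - d = 10135 - 1*(-19923) = 10135 + 19923 = 30058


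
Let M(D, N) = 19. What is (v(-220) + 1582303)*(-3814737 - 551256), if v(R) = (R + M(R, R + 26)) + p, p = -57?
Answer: -6907197395685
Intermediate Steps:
v(R) = -38 + R (v(R) = (R + 19) - 57 = (19 + R) - 57 = -38 + R)
(v(-220) + 1582303)*(-3814737 - 551256) = ((-38 - 220) + 1582303)*(-3814737 - 551256) = (-258 + 1582303)*(-4365993) = 1582045*(-4365993) = -6907197395685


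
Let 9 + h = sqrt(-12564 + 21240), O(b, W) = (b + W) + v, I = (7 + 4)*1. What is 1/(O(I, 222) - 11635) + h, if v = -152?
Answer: -103987/11554 + 6*sqrt(241) ≈ 84.145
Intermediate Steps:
I = 11 (I = 11*1 = 11)
O(b, W) = -152 + W + b (O(b, W) = (b + W) - 152 = (W + b) - 152 = -152 + W + b)
h = -9 + 6*sqrt(241) (h = -9 + sqrt(-12564 + 21240) = -9 + sqrt(8676) = -9 + 6*sqrt(241) ≈ 84.145)
1/(O(I, 222) - 11635) + h = 1/((-152 + 222 + 11) - 11635) + (-9 + 6*sqrt(241)) = 1/(81 - 11635) + (-9 + 6*sqrt(241)) = 1/(-11554) + (-9 + 6*sqrt(241)) = -1/11554 + (-9 + 6*sqrt(241)) = -103987/11554 + 6*sqrt(241)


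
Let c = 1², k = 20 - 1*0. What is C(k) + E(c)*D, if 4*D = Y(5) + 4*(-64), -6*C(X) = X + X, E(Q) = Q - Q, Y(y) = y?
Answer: -20/3 ≈ -6.6667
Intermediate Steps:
k = 20 (k = 20 + 0 = 20)
c = 1
E(Q) = 0
C(X) = -X/3 (C(X) = -(X + X)/6 = -X/3)
D = -251/4 (D = (5 + 4*(-64))/4 = (5 - 256)/4 = (¼)*(-251) = -251/4 ≈ -62.750)
C(k) + E(c)*D = -⅓*20 + 0*(-251/4) = -20/3 + 0 = -20/3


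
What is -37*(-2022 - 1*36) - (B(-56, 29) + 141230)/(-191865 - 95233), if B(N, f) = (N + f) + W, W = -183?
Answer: 10930752664/143549 ≈ 76147.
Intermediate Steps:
B(N, f) = -183 + N + f (B(N, f) = (N + f) - 183 = -183 + N + f)
-37*(-2022 - 1*36) - (B(-56, 29) + 141230)/(-191865 - 95233) = -37*(-2022 - 1*36) - ((-183 - 56 + 29) + 141230)/(-191865 - 95233) = -37*(-2022 - 36) - (-210 + 141230)/(-287098) = -37*(-2058) - 141020*(-1)/287098 = 76146 - 1*(-70510/143549) = 76146 + 70510/143549 = 10930752664/143549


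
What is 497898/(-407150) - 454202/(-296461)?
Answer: 18660502661/60352048075 ≈ 0.30919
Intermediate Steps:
497898/(-407150) - 454202/(-296461) = 497898*(-1/407150) - 454202*(-1/296461) = -248949/203575 + 454202/296461 = 18660502661/60352048075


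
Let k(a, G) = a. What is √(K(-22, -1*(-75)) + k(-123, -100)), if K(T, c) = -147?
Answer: 3*I*√30 ≈ 16.432*I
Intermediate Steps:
√(K(-22, -1*(-75)) + k(-123, -100)) = √(-147 - 123) = √(-270) = 3*I*√30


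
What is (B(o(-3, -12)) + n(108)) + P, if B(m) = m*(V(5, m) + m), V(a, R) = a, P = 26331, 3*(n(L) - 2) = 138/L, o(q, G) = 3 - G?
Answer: 1438205/54 ≈ 26633.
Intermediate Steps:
n(L) = 2 + 46/L (n(L) = 2 + (138/L)/3 = 2 + 46/L)
B(m) = m*(5 + m)
(B(o(-3, -12)) + n(108)) + P = ((3 - 1*(-12))*(5 + (3 - 1*(-12))) + (2 + 46/108)) + 26331 = ((3 + 12)*(5 + (3 + 12)) + (2 + 46*(1/108))) + 26331 = (15*(5 + 15) + (2 + 23/54)) + 26331 = (15*20 + 131/54) + 26331 = (300 + 131/54) + 26331 = 16331/54 + 26331 = 1438205/54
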